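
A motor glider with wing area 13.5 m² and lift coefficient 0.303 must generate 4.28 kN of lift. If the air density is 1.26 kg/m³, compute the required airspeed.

L = ½ρv²S·CL ⇒ v = √(2L/(ρ·S·CL))
v = √(2 × 4280 / (1.26 × 13.5 × 0.303)) = √1661 = 40.8 m/s

v = 40.8 m/s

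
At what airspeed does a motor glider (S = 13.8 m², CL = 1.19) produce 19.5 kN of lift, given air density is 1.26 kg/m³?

L = ½ρv²S·CL ⇒ v = √(2L/(ρ·S·CL))
v = √(2 × 19500 / (1.26 × 13.8 × 1.19)) = √1885 = 43.4 m/s

v = 43.4 m/s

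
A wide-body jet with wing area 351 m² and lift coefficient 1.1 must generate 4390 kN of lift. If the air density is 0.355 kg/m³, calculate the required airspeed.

L = ½ρv²S·CL ⇒ v = √(2L/(ρ·S·CL))
v = √(2 × 4.39×10^6 / (0.355 × 351 × 1.1)) = √64060 = 253 m/s

v = 253 m/s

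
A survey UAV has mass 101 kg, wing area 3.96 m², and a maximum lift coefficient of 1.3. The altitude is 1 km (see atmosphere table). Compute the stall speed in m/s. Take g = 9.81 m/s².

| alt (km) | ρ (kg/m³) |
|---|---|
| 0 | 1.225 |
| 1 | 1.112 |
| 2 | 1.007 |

At 1 km, from the table: ρ = 1.112 kg/m³.
At stall, lift equals weight: L = W = m·g = 101 × 9.81 = 990.8 N.
V_stall = √(2W/(ρ·S·CL,max)) = √(2 × 990.8 / (1.112 × 3.96 × 1.3))
V_stall = √346.2 = 18.6 m/s

V_stall = 18.6 m/s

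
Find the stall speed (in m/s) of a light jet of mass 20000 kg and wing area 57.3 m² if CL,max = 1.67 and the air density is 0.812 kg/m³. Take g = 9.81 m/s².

Weight W = mg = 20000 × 9.81 = 1.962×10^5 N.
From L = ½ρV²S·CL,max = W: V_stall = √(2W/(ρSCL,max)) = √(2·1.962×10^5/(0.812·57.3·1.67))
V_stall = √5050 = 71.1 m/s

V_stall = 71.1 m/s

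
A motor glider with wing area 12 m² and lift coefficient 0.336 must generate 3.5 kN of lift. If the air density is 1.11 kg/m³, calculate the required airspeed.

v = 39.5 m/s

L = ½ρv²S·CL ⇒ v = √(2L/(ρ·S·CL))
v = √(2 × 3500 / (1.11 × 12 × 0.336)) = √1564 = 39.5 m/s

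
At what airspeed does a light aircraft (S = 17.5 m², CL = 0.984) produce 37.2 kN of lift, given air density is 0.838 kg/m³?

L = ½ρv²S·CL ⇒ v = √(2L/(ρ·S·CL))
v = √(2 × 37200 / (0.838 × 17.5 × 0.984)) = √5156 = 71.8 m/s

v = 71.8 m/s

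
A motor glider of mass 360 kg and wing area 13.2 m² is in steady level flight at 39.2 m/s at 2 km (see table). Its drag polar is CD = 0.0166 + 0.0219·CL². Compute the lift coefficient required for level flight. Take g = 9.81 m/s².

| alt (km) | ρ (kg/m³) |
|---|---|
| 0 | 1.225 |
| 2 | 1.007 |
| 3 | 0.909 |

At 2 km, from the table: ρ = 1.007 kg/m³.
In steady level flight, lift balances weight: W = mg = 360 × 9.81 = 3531.6 N.
Dynamic pressure q = 0.5 × 1.007 × 39.2² = 773.7 Pa.
Required CL = L/(qS) = 3531.6/(773.7·13.2) = 0.3458.

CL = 0.346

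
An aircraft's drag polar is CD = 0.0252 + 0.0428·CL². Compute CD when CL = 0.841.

CD = 0.0252 + 0.0428 × 0.841² = 0.0252 + 0.03027 = 0.0555

CD = 0.0555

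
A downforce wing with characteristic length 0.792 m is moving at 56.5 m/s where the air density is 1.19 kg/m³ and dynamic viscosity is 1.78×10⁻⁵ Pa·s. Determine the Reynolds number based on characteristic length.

Re = 2.99×10^6

Re = ρ·v·c/μ = 1.19 × 56.5 × 0.792 / (1.78×10⁻⁵) = 2.99×10^6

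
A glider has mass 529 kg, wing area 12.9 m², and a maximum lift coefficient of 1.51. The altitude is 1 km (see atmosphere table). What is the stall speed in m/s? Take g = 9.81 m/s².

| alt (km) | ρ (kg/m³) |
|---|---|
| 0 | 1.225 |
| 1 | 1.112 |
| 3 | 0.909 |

At 1 km, from the table: ρ = 1.112 kg/m³.
Weight W = mg = 529 × 9.81 = 5189 N.
V_stall = √(2W/(ρ·S·CL,max)) = √(2 × 5189 / (1.112 × 12.9 × 1.51))
V_stall = √479.2 = 21.9 m/s

V_stall = 21.9 m/s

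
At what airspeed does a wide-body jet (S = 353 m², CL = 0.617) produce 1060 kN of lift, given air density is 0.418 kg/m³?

v = 153 m/s

L = ½ρv²S·CL ⇒ v = √(2L/(ρ·S·CL))
v = √(2 × 1.06×10^6 / (0.418 × 353 × 0.617)) = √23290 = 153 m/s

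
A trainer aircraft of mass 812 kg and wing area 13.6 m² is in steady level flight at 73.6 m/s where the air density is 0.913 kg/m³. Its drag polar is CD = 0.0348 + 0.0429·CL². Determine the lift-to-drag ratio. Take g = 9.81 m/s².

Level flight ⇒ L = W = m·g = 812 × 9.81 = 7965.7 N.
q = ½ρv² = ½ × 0.913 × 73.6² = 2473 Pa.
CL = 2W/(ρv²S) = 2×7965.7/(0.913×73.6²×13.6) = 0.2369.
CD = 0.0348 + 0.0429 × 0.2369² = 0.03721.
L/D = CL/CD = 0.2369 / 0.03721 = 6.37

L/D = 6.37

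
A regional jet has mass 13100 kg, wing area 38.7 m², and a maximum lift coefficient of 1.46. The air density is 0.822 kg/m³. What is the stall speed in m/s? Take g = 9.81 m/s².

At stall, lift equals weight: L = W = m·g = 13100 × 9.81 = 1.285×10^5 N.
From L = ½ρV²S·CL,max = W: V_stall = √(2W/(ρSCL,max)) = √(2·1.285×10^5/(0.822·38.7·1.46))
V_stall = √5534 = 74.4 m/s

V_stall = 74.4 m/s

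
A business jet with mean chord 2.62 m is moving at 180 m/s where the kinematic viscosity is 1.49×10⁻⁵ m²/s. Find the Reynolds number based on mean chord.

Re = 3.17×10^7

Re = v·c/ν = 180 × 2.62 / (1.49×10⁻⁵) = 3.17×10^7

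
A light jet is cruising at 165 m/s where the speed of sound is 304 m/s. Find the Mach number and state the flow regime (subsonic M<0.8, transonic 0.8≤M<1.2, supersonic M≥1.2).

M = 0.543 (subsonic)

M = v/a = 165 / 304 = 0.543
M = 0.543 → subsonic.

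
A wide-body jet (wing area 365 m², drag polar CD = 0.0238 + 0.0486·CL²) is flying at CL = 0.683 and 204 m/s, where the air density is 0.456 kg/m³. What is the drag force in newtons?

D = 1.61×10^5 N

CD = 0.0238 + 0.0486 × 0.683² = 0.04647
D = ½ρv²S·CD = ½ × 0.456 × 204² × 365 × 0.04647 = 1.61×10^5 N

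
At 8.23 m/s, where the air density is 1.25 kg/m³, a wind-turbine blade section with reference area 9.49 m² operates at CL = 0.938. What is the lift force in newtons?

L = 377 N

L = ½ρv²S·CL = ½ × 1.25 × 8.23² × 9.49 × 0.938 = 377 N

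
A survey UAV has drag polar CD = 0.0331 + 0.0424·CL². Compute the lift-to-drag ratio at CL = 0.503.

CD = 0.0331 + 0.0424 × 0.503² = 0.04383
L/D = CL/CD = 0.503 / 0.04383 = 11.5

L/D = 11.5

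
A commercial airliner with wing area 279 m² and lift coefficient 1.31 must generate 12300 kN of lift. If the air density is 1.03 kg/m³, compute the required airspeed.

L = ½ρv²S·CL ⇒ v = √(2L/(ρ·S·CL))
v = √(2 × 1.23×10^7 / (1.03 × 279 × 1.31)) = √65350 = 256 m/s

v = 256 m/s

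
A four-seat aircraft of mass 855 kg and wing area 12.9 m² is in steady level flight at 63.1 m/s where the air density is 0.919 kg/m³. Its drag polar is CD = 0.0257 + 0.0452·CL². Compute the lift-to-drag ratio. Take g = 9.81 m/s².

In steady level flight, lift balances weight: W = mg = 855 × 9.81 = 8387.6 N.
q = ½ρv² = ½ × 0.919 × 63.1² = 1830 Pa.
CL = W/(q·S) = 8387.6 / (1830 × 12.9) = 0.3554.
CD = 0.0257 + 0.0452 × 0.3554² = 0.03141.
L/D = CL/CD = 0.3554 / 0.03141 = 11.3

L/D = 11.3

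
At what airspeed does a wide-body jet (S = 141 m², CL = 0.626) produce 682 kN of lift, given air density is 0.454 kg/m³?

L = ½ρv²S·CL ⇒ v = √(2L/(ρ·S·CL))
v = √(2 × 6.82×10^5 / (0.454 × 141 × 0.626)) = √34040 = 184 m/s

v = 184 m/s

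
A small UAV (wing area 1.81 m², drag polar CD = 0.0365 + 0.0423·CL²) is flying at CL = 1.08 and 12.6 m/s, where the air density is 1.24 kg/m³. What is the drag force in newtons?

D = 15.3 N

CD = 0.0365 + 0.0423 × 1.08² = 0.08584
D = ½ρv²S·CD = ½ × 1.24 × 12.6² × 1.81 × 0.08584 = 15.3 N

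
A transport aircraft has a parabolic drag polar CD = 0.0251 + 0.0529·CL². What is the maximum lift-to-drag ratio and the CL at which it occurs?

(L/D)max = 13.7, at CL = 0.689

For CD = CD0 + K·CL², (L/D)max occurs at CL* = √(CD0/K) and equals 1/(2√(K·CD0)).
(L/D)max = 1/(2√(0.0529 × 0.0251)) = 1/(2 × 0.03644) = 13.7
CL* = √(0.0251/0.0529) = 0.689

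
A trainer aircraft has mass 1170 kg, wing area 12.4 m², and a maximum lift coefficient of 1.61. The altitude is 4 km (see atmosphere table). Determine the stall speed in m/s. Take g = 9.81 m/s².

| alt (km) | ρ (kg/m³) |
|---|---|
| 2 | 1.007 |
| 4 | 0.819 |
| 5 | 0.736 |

V_stall = 37.5 m/s

At 4 km, from the table: ρ = 0.819 kg/m³.
Stall occurs when L = W at CL,max. W = mg = 1170 × 9.81 = 11480 N.
V_stall = √(2W/(ρ·S·CL,max)) = √(2 × 11480 / (0.819 × 12.4 × 1.61))
V_stall = √1404 = 37.5 m/s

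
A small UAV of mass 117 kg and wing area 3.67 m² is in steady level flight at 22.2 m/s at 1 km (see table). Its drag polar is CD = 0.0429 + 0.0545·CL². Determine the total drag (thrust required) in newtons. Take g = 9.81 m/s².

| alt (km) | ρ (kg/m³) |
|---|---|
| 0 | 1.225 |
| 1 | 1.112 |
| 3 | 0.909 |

D = 115 N

At 1 km, from the table: ρ = 1.112 kg/m³.
Weight W = mg = 117 × 9.81 = 1147.8 N; in level flight L = W.
q = ½ρv² = ½ × 1.112 × 22.2² = 274 Pa.
CL = 2W/(ρv²S) = 2×1147.8/(1.112×22.2²×3.67) = 1.141.
CD = 0.0429 + 0.0545 × 1.141² = 0.1139.
D = q·S·CD = 274 × 3.67 × 0.1139 = 114.5 N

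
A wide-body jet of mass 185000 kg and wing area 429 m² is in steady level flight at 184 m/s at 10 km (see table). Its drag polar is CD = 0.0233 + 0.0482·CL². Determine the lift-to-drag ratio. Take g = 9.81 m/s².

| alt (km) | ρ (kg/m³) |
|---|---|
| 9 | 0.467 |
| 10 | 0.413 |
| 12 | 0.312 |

L/D = 14.8

At 10 km, from the table: ρ = 0.413 kg/m³.
In steady level flight, lift balances weight: W = mg = 185000 × 9.81 = 1.8148×10^6 N.
q = ½ρv² = ½ × 0.413 × 184² = 6991 Pa.
Required CL = L/(qS) = 1.8148×10^6/(6991·429) = 0.6051.
CD = 0.0233 + 0.0482 × 0.6051² = 0.04095.
L/D = CL/CD = 0.6051 / 0.04095 = 14.8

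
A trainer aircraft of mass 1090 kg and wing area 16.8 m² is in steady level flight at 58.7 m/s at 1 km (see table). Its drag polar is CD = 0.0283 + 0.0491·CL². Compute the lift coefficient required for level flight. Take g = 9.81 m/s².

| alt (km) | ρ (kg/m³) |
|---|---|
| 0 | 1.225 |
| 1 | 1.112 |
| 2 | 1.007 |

CL = 0.332

At 1 km, from the table: ρ = 1.112 kg/m³.
In steady level flight, lift balances weight: W = mg = 1090 × 9.81 = 10693 N.
Dynamic pressure q = 0.5 × 1.112 × 58.7² = 1916 Pa.
CL = W/(q·S) = 10693 / (1916 × 16.8) = 0.3322.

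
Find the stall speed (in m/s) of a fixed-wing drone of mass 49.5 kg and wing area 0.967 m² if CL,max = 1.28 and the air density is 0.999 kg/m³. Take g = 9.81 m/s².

Stall occurs when L = W at CL,max. W = mg = 49.5 × 9.81 = 485.6 N.
V_stall = √(2W/(ρ·S·CL,max)) = √(2 × 485.6 / (0.999 × 0.967 × 1.28))
V_stall = √785.4 = 28 m/s

V_stall = 28 m/s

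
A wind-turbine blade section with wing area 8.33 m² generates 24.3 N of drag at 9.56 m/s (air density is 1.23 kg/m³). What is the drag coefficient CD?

CD = 0.0519

From D = ½ρv²S·CD, rearranging gives CD = 2D/(ρv²S).
CD = 2 × 24.3 / (1.23 × 9.56² × 8.33) = 0.0519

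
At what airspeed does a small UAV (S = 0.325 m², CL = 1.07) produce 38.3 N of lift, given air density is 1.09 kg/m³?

v = 14.2 m/s

L = ½ρv²S·CL ⇒ v = √(2L/(ρ·S·CL))
v = √(2 × 38.3 / (1.09 × 0.325 × 1.07)) = √202.1 = 14.2 m/s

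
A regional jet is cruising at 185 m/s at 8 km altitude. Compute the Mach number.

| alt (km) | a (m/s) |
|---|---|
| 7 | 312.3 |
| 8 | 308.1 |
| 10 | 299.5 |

M = 0.6

At 8 km, from the table: a = 308.1 m/s.
M = v/a = 185 / 308.1 = 0.6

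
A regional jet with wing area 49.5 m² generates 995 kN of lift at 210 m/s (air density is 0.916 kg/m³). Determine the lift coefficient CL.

From L = ½ρv²S·CL, rearranging gives CL = 2L/(ρv²S).
CL = 2 × 9.95×10^5 / (0.916 × 210² × 49.5) = 0.995

CL = 0.995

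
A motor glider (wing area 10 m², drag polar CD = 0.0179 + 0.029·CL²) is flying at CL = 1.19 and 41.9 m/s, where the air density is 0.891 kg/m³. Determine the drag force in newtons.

D = 461 N

CD = 0.0179 + 0.029 × 1.19² = 0.05897
D = ½ρv²S·CD = ½ × 0.891 × 41.9² × 10 × 0.05897 = 461 N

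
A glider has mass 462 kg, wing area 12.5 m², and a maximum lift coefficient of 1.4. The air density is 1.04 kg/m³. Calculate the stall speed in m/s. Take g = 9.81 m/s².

Stall occurs when L = W at CL,max. W = mg = 462 × 9.81 = 4532 N.
From L = ½ρV²S·CL,max = W: V_stall = √(2W/(ρSCL,max)) = √(2·4532/(1.04·12.5·1.4))
V_stall = √498 = 22.3 m/s

V_stall = 22.3 m/s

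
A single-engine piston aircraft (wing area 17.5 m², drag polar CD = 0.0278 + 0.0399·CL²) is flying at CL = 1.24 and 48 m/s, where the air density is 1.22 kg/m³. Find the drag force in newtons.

CD = 0.0278 + 0.0399 × 1.24² = 0.08915
D = ½ρv²S·CD = ½ × 1.22 × 48² × 17.5 × 0.08915 = 2190 N

D = 2190 N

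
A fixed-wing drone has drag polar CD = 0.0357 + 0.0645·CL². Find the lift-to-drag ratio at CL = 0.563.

CD = 0.0357 + 0.0645 × 0.563² = 0.05614
L/D = CL/CD = 0.563 / 0.05614 = 10

L/D = 10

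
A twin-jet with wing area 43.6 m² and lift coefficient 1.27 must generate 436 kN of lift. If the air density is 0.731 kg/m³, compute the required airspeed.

v = 147 m/s

L = ½ρv²S·CL ⇒ v = √(2L/(ρ·S·CL))
v = √(2 × 4.36×10^5 / (0.731 × 43.6 × 1.27)) = √21540 = 147 m/s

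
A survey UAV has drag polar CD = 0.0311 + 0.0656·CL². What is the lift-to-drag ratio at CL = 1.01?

CD = 0.0311 + 0.0656 × 1.01² = 0.09802
L/D = CL/CD = 1.01 / 0.09802 = 10.3

L/D = 10.3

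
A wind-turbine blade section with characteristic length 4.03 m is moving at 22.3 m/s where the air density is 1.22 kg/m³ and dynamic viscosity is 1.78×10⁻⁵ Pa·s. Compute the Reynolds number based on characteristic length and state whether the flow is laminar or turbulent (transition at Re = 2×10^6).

Re = 6.16×10^6 (turbulent)

Re = ρ·v·c/μ = 1.22 × 22.3 × 4.03 / (1.78×10⁻⁵) = 6.16×10^6
Since 6.16×10^6 > 2×10^6, the flow is turbulent.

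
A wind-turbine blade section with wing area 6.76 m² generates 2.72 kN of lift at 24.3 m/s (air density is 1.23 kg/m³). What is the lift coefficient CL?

From L = ½ρv²S·CL, rearranging gives CL = 2L/(ρv²S).
CL = 2 × 2720 / (1.23 × 24.3² × 6.76) = 1.11

CL = 1.11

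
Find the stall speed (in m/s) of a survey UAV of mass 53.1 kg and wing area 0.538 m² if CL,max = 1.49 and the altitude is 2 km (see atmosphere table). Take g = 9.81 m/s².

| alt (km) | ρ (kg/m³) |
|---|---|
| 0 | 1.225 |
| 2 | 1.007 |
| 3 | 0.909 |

V_stall = 35.9 m/s

At 2 km, from the table: ρ = 1.007 kg/m³.
Weight W = mg = 53.1 × 9.81 = 520.9 N.
From L = ½ρV²S·CL,max = W: V_stall = √(2W/(ρSCL,max)) = √(2·520.9/(1.007·0.538·1.49))
V_stall = √1291 = 35.9 m/s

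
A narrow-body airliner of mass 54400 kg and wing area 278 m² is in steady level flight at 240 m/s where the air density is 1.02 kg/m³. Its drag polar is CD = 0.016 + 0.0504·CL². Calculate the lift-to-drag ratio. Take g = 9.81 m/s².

Level flight ⇒ L = W = m·g = 54400 × 9.81 = 5.3366×10^5 N.
q = ½ρv² = ½ × 1.02 × 240² = 29380 Pa.
CL = W/(q·S) = 5.3366×10^5 / (29380 × 278) = 0.06535.
CD = 0.016 + 0.0504 × 0.06535² = 0.01622.
L/D = CL/CD = 0.06535 / 0.01622 = 4.03

L/D = 4.03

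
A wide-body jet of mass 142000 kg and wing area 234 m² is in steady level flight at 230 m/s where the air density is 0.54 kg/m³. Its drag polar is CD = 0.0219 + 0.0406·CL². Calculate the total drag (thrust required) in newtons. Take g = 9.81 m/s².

D = 96800 N

In steady level flight, lift balances weight: W = mg = 142000 × 9.81 = 1.393×10^6 N.
q = ½ρv² = ½ × 0.54 × 230² = 14280 Pa.
CL = W/(q·S) = 1.393×10^6 / (14280 × 234) = 0.4168.
CD = 0.0219 + 0.0406 × 0.4168² = 0.02895.
D = q·S·CD = 14280 × 234 × 0.02895 = 96770 N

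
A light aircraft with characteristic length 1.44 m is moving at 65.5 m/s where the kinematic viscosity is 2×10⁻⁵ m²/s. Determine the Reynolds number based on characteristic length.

Re = 4.72×10^6

Re = v·c/ν = 65.5 × 1.44 / (2×10⁻⁵) = 4.72×10^6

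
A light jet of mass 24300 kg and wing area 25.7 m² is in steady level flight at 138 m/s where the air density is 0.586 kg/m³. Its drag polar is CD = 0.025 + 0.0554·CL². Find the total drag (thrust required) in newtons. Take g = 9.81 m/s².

In steady level flight, lift balances weight: W = mg = 24300 × 9.81 = 2.3838×10^5 N.
Dynamic pressure q = 0.5 × 0.586 × 138² = 5580 Pa.
CL = 2W/(ρv²S) = 2×2.3838×10^5/(0.586×138²×25.7) = 1.662.
CD = 0.025 + 0.0554 × 1.662² = 0.1781.
D = q·S·CD = 5580 × 25.7 × 0.1781 = 25540 N

D = 25500 N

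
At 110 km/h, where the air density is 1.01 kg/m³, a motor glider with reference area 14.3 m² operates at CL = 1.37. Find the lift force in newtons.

Convert speed: v = 110 km/h ÷ 3.6 = 30.56 m/s.
Dynamic pressure q = ½ρv² = ½ × 1.01 × 30.56² = 471.5 Pa.
L = q·S·CL = 471.5 × 14.3 × 1.37 = 9240 N ≈ 9.24 kN

L = 9240 N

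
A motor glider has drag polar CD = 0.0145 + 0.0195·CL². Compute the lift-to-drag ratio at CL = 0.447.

L/D = 24.3

CD = 0.0145 + 0.0195 × 0.447² = 0.0184
L/D = CL/CD = 0.447 / 0.0184 = 24.3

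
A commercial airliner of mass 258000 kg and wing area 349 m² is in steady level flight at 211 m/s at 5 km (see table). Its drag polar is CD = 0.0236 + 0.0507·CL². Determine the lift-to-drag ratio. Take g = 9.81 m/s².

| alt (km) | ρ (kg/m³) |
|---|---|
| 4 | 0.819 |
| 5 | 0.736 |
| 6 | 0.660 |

L/D = 13.2

At 5 km, from the table: ρ = 0.736 kg/m³.
In steady level flight, lift balances weight: W = mg = 258000 × 9.81 = 2.531×10^6 N.
Dynamic pressure q = 0.5 × 0.736 × 211² = 16380 Pa.
Required CL = L/(qS) = 2.531×10^6/(16380·349) = 0.4426.
CD = 0.0236 + 0.0507 × 0.4426² = 0.03353.
L/D = CL/CD = 0.4426 / 0.03353 = 13.2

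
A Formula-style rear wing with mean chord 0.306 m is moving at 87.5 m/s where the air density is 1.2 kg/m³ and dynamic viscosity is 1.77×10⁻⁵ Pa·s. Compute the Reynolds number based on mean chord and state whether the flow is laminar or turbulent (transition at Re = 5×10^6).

Re = 1.82×10^6 (laminar)

Re = ρ·v·c/μ = 1.2 × 87.5 × 0.306 / (1.77×10⁻⁵) = 1.82×10^6
Since 1.82×10^6 < 5×10^6, the flow is laminar.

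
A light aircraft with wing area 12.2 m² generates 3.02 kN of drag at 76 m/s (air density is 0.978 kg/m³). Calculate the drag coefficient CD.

From D = ½ρv²S·CD, rearranging gives CD = 2D/(ρv²S).
CD = 2 × 3020 / (0.978 × 76² × 12.2) = 0.0876

CD = 0.0876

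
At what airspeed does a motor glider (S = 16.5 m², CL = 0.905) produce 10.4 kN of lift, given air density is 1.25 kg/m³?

v = 33.4 m/s

L = ½ρv²S·CL ⇒ v = √(2L/(ρ·S·CL))
v = √(2 × 10400 / (1.25 × 16.5 × 0.905)) = √1114 = 33.4 m/s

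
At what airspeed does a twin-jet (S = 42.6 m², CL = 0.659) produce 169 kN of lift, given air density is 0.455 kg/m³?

L = ½ρv²S·CL ⇒ v = √(2L/(ρ·S·CL))
v = √(2 × 1.69×10^5 / (0.455 × 42.6 × 0.659)) = √26460 = 163 m/s

v = 163 m/s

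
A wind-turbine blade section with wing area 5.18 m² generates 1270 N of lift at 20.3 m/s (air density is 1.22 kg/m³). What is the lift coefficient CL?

From L = ½ρv²S·CL, rearranging gives CL = 2L/(ρv²S).
CL = 2 × 1270 / (1.22 × 20.3² × 5.18) = 0.975

CL = 0.975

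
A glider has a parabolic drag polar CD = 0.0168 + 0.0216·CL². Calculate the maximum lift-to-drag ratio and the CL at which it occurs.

(L/D)max = 26.2, at CL = 0.882

For CD = CD0 + K·CL², (L/D)max occurs at CL* = √(CD0/K) and equals 1/(2√(K·CD0)).
(L/D)max = 1/(2√(0.0216 × 0.0168)) = 1/(2 × 0.01905) = 26.2
CL* = √(0.0168/0.0216) = 0.882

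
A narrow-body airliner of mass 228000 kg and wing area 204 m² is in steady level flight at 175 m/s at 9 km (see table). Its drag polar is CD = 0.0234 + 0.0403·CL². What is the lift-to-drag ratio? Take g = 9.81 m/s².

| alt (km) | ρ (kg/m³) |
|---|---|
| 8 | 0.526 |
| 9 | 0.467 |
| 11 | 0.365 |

L/D = 13

At 9 km, from the table: ρ = 0.467 kg/m³.
Level flight ⇒ L = W = m·g = 228000 × 9.81 = 2.2367×10^6 N.
q = ½ρv² = ½ × 0.467 × 175² = 7151 Pa.
CL = 2W/(ρv²S) = 2×2.2367×10^6/(0.467×175²×204) = 1.533.
CD = 0.0234 + 0.0403 × 1.533² = 0.1181.
L/D = CL/CD = 1.533 / 0.1181 = 13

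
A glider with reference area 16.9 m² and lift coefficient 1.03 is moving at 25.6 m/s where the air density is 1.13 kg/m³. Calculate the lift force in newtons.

L = 6450 N

Dynamic pressure q = ½ρv² = ½ × 1.13 × 25.6² = 370.3 Pa.
L = q·S·CL = 370.3 × 16.9 × 1.03 = 6450 N ≈ 6.45 kN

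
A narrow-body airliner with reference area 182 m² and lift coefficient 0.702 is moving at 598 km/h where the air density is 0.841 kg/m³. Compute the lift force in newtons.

Convert speed: v = 598 km/h ÷ 3.6 = 166.1 m/s.
L = ½ρv²S·CL = ½ × 0.841 × 166.1² × 182 × 0.702 = 1.48×10^6 N ≈ 1480 kN

L = 1.48×10^6 N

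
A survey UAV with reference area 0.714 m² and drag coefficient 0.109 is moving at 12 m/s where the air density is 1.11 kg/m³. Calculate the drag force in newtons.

D = 6.22 N

D = ½ρv²S·CD = ½ × 1.11 × 12² × 0.714 × 0.109 = 6.22 N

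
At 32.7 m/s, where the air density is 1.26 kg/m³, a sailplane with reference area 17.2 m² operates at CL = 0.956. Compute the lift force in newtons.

L = ½ρv²S·CL = ½ × 1.26 × 32.7² × 17.2 × 0.956 = 11100 N ≈ 11.1 kN

L = 11100 N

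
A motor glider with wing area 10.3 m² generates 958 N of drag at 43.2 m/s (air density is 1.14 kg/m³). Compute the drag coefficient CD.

CD = 0.0874

From D = ½ρv²S·CD, rearranging gives CD = 2D/(ρv²S).
CD = 2 × 958 / (1.14 × 43.2² × 10.3) = 0.0874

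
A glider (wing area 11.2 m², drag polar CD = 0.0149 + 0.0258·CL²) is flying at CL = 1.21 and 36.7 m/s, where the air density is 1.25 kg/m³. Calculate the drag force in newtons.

D = 497 N

CD = 0.0149 + 0.0258 × 1.21² = 0.05267
D = ½ρv²S·CD = ½ × 1.25 × 36.7² × 11.2 × 0.05267 = 497 N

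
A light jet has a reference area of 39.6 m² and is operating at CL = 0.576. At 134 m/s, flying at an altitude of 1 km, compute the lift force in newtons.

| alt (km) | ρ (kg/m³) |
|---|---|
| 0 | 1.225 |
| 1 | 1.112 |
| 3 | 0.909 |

L = 2.28×10^5 N

At 1 km, from the table: ρ = 1.112 kg/m³.
L = ½ρv²S·CL = ½ × 1.112 × 134² × 39.6 × 0.576 = 2.28×10^5 N ≈ 228 kN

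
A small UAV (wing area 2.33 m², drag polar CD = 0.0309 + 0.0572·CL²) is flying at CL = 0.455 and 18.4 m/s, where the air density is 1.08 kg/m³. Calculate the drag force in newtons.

D = 18.2 N

CD = 0.0309 + 0.0572 × 0.455² = 0.04274
D = ½ρv²S·CD = ½ × 1.08 × 18.4² × 2.33 × 0.04274 = 18.2 N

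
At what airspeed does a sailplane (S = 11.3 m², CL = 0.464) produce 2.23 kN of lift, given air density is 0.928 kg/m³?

L = ½ρv²S·CL ⇒ v = √(2L/(ρ·S·CL))
v = √(2 × 2230 / (0.928 × 11.3 × 0.464)) = √916.6 = 30.3 m/s

v = 30.3 m/s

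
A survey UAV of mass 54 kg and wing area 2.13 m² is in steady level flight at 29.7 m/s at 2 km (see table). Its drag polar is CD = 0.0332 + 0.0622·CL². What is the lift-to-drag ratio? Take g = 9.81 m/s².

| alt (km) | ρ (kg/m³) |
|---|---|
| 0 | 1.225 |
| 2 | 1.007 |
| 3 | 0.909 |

At 2 km, from the table: ρ = 1.007 kg/m³.
Level flight ⇒ L = W = m·g = 54 × 9.81 = 529.74 N.
q = ½ρv² = ½ × 1.007 × 29.7² = 444.1 Pa.
CL = W/(q·S) = 529.74 / (444.1 × 2.13) = 0.56.
CD = 0.0332 + 0.0622 × 0.56² = 0.0527.
L/D = CL/CD = 0.56 / 0.0527 = 10.6

L/D = 10.6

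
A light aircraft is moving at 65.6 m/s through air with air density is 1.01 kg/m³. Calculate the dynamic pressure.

q = 2170 Pa

q = ½ρv² = ½ × 1.01 × 65.6² = 2170 Pa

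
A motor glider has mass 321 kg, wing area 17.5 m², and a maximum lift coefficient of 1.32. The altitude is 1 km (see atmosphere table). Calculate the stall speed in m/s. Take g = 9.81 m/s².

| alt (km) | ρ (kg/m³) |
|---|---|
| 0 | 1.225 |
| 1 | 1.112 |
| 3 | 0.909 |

At 1 km, from the table: ρ = 1.112 kg/m³.
At stall, lift equals weight: L = W = m·g = 321 × 9.81 = 3149 N.
V_stall = √(2W/(ρ·S·CL,max)) = √(2 × 3149 / (1.112 × 17.5 × 1.32))
V_stall = √245.2 = 15.7 m/s

V_stall = 15.7 m/s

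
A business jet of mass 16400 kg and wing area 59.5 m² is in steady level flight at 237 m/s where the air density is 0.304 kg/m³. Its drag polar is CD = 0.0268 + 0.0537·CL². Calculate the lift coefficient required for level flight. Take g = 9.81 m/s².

CL = 0.317

In steady level flight, lift balances weight: W = mg = 16400 × 9.81 = 1.6088×10^5 N.
Dynamic pressure q = 0.5 × 0.304 × 237² = 8538 Pa.
CL = 2W/(ρv²S) = 2×1.6088×10^5/(0.304×237²×59.5) = 0.3167.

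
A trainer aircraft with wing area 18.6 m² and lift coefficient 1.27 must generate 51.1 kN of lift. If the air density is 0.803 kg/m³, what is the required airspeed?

v = 73.4 m/s

L = ½ρv²S·CL ⇒ v = √(2L/(ρ·S·CL))
v = √(2 × 51100 / (0.803 × 18.6 × 1.27)) = √5388 = 73.4 m/s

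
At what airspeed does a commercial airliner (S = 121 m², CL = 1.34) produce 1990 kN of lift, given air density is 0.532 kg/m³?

L = ½ρv²S·CL ⇒ v = √(2L/(ρ·S·CL))
v = √(2 × 1.99×10^6 / (0.532 × 121 × 1.34)) = √46140 = 215 m/s

v = 215 m/s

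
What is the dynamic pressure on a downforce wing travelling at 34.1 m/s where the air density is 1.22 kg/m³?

q = 709 Pa

q = ½ρv² = ½ × 1.22 × 34.1² = 709 Pa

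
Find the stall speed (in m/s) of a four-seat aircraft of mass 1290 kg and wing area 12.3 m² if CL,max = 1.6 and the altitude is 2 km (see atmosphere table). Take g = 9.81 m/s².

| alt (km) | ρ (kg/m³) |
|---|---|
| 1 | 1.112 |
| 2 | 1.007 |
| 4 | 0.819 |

V_stall = 35.7 m/s

At 2 km, from the table: ρ = 1.007 kg/m³.
At stall, lift equals weight: L = W = m·g = 1290 × 9.81 = 12650 N.
From L = ½ρV²S·CL,max = W: V_stall = √(2W/(ρSCL,max)) = √(2·12650/(1.007·12.3·1.6))
V_stall = √1277 = 35.7 m/s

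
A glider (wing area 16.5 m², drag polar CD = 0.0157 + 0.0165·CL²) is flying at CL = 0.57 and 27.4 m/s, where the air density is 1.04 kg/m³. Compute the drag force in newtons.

D = 136 N

CD = 0.0157 + 0.0165 × 0.57² = 0.02106
D = ½ρv²S·CD = ½ × 1.04 × 27.4² × 16.5 × 0.02106 = 136 N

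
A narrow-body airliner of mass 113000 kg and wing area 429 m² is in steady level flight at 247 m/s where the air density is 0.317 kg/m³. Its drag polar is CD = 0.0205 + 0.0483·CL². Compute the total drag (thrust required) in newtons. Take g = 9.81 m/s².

D = 99300 N

Level flight ⇒ L = W = m·g = 113000 × 9.81 = 1.1085×10^6 N.
Dynamic pressure q = 0.5 × 0.317 × 247² = 9670 Pa.
CL = 2W/(ρv²S) = 2×1.1085×10^6/(0.317×247²×429) = 0.2672.
CD = 0.0205 + 0.0483 × 0.2672² = 0.02395.
D = q·S·CD = 9670 × 429 × 0.02395 = 99350 N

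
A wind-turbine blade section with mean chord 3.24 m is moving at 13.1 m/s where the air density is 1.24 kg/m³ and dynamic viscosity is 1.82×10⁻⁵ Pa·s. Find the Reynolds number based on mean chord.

Re = 2.89×10^6

Re = ρ·v·c/μ = 1.24 × 13.1 × 3.24 / (1.82×10⁻⁵) = 2.89×10^6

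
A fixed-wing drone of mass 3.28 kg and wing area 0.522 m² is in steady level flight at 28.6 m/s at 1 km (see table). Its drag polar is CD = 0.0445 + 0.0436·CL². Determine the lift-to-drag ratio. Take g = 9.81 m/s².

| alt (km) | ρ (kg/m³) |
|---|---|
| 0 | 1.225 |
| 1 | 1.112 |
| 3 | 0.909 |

L/D = 2.99

At 1 km, from the table: ρ = 1.112 kg/m³.
Level flight ⇒ L = W = m·g = 3.28 × 9.81 = 32.177 N.
Dynamic pressure q = 0.5 × 1.112 × 28.6² = 454.8 Pa.
CL = 2W/(ρv²S) = 2×32.177/(1.112×28.6²×0.522) = 0.1355.
CD = 0.0445 + 0.0436 × 0.1355² = 0.0453.
L/D = CL/CD = 0.1355 / 0.0453 = 2.99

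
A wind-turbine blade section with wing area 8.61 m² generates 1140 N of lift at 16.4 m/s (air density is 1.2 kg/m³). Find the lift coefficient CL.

CL = 0.82

From L = ½ρv²S·CL, rearranging gives CL = 2L/(ρv²S).
CL = 2 × 1140 / (1.2 × 16.4² × 8.61) = 0.82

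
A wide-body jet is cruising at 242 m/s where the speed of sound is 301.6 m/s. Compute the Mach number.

M = 0.802

M = v/a = 242 / 301.6 = 0.802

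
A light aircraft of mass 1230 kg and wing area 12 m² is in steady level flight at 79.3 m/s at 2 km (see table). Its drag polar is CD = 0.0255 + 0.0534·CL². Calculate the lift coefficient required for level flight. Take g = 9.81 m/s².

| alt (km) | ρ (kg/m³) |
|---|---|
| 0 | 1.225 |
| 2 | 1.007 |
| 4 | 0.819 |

At 2 km, from the table: ρ = 1.007 kg/m³.
Level flight ⇒ L = W = m·g = 1230 × 9.81 = 12066 N.
q = ½ρv² = ½ × 1.007 × 79.3² = 3166 Pa.
CL = W/(q·S) = 12066 / (3166 × 12) = 0.3176.

CL = 0.318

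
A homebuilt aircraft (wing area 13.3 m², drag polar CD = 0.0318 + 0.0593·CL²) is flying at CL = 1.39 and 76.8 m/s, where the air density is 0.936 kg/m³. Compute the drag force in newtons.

D = 5370 N

CD = 0.0318 + 0.0593 × 1.39² = 0.1464
D = ½ρv²S·CD = ½ × 0.936 × 76.8² × 13.3 × 0.1464 = 5370 N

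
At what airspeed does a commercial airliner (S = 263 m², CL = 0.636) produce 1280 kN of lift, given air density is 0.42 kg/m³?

L = ½ρv²S·CL ⇒ v = √(2L/(ρ·S·CL))
v = √(2 × 1.28×10^6 / (0.42 × 263 × 0.636)) = √36440 = 191 m/s

v = 191 m/s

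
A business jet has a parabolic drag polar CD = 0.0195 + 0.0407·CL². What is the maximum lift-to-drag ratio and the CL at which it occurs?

For CD = CD0 + K·CL², (L/D)max occurs at CL* = √(CD0/K) and equals 1/(2√(K·CD0)).
(L/D)max = 1/(2√(0.0407 × 0.0195)) = 1/(2 × 0.02817) = 17.7
CL* = √(0.0195/0.0407) = 0.692

(L/D)max = 17.7, at CL = 0.692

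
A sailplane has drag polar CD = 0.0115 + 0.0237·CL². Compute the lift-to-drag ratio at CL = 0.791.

CD = 0.0115 + 0.0237 × 0.791² = 0.02633
L/D = CL/CD = 0.791 / 0.02633 = 30

L/D = 30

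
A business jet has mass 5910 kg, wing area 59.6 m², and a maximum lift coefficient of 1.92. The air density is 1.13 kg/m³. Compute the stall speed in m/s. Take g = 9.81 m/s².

V_stall = 29.9 m/s

Stall occurs when L = W at CL,max. W = mg = 5910 × 9.81 = 57980 N.
V_stall = √(2W/(ρ·S·CL,max)) = √(2 × 57980 / (1.13 × 59.6 × 1.92))
V_stall = √896.7 = 29.9 m/s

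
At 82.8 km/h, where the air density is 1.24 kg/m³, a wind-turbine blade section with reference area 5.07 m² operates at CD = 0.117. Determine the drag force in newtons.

D = 195 N

Convert speed: v = 82.8 km/h ÷ 3.6 = 23 m/s.
Dynamic pressure q = ½ρv² = ½ × 1.24 × 23² = 328 Pa.
D = q·S·CD = 328 × 5.07 × 0.117 = 195 N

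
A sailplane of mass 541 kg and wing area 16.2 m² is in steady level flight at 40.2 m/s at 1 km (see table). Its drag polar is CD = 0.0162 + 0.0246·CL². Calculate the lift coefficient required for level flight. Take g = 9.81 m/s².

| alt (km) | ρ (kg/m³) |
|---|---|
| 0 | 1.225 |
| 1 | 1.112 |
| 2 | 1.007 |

At 1 km, from the table: ρ = 1.112 kg/m³.
Weight W = mg = 541 × 9.81 = 5307.2 N; in level flight L = W.
Dynamic pressure q = 0.5 × 1.112 × 40.2² = 898.5 Pa.
CL = W/(q·S) = 5307.2 / (898.5 × 16.2) = 0.3646.

CL = 0.365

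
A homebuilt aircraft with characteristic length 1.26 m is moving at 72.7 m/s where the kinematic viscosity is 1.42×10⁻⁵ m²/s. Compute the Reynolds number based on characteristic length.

Re = 6.45×10^6

Re = v·c/ν = 72.7 × 1.26 / (1.42×10⁻⁵) = 6.45×10^6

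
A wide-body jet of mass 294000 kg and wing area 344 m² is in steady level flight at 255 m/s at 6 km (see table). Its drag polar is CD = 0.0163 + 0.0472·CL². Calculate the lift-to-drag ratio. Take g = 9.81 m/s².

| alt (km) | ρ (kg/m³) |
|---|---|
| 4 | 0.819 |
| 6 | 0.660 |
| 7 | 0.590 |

L/D = 16.6

At 6 km, from the table: ρ = 0.660 kg/m³.
In steady level flight, lift balances weight: W = mg = 294000 × 9.81 = 2.8841×10^6 N.
q = ½ρv² = ½ × 0.66 × 255² = 21460 Pa.
CL = 2W/(ρv²S) = 2×2.8841×10^6/(0.66×255²×344) = 0.3907.
CD = 0.0163 + 0.0472 × 0.3907² = 0.02351.
L/D = CL/CD = 0.3907 / 0.02351 = 16.6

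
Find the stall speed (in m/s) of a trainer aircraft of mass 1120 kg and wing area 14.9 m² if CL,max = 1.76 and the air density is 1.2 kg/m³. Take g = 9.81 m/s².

V_stall = 26.4 m/s

Stall occurs when L = W at CL,max. W = mg = 1120 × 9.81 = 10990 N.
From L = ½ρV²S·CL,max = W: V_stall = √(2W/(ρSCL,max)) = √(2·10990/(1.2·14.9·1.76))
V_stall = √698.3 = 26.4 m/s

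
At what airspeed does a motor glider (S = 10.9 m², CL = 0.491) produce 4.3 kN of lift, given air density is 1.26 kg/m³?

v = 35.7 m/s

L = ½ρv²S·CL ⇒ v = √(2L/(ρ·S·CL))
v = √(2 × 4300 / (1.26 × 10.9 × 0.491)) = √1275 = 35.7 m/s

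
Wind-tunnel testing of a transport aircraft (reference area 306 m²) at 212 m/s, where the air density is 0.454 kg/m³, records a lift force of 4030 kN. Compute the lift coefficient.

CL = 1.29

From L = ½ρv²S·CL, rearranging gives CL = 2L/(ρv²S).
CL = 2 × 4.03×10^6 / (0.454 × 212² × 306) = 1.29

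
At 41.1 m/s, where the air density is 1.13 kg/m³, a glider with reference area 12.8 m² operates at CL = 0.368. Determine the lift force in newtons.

L = ½ρv²S·CL = ½ × 1.13 × 41.1² × 12.8 × 0.368 = 4500 N

L = 4500 N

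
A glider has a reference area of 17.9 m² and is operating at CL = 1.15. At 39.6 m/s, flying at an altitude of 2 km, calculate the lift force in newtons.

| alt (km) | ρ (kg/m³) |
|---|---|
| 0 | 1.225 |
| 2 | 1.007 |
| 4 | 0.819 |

L = 16300 N

At 2 km, from the table: ρ = 1.007 kg/m³.
Dynamic pressure q = ½ρv² = ½ × 1.007 × 39.6² = 789.6 Pa.
L = q·S·CL = 789.6 × 17.9 × 1.15 = 16300 N ≈ 16.3 kN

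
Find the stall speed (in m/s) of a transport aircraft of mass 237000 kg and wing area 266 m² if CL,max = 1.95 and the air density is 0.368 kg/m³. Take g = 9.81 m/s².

Stall occurs when L = W at CL,max. W = mg = 237000 × 9.81 = 2.325×10^6 N.
V_stall = √(2W/(ρ·S·CL,max)) = √(2 × 2.325×10^6 / (0.368 × 266 × 1.95))
V_stall = √24360 = 156 m/s

V_stall = 156 m/s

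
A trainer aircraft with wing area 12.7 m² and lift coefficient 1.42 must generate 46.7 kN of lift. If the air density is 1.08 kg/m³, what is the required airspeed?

v = 69.2 m/s

L = ½ρv²S·CL ⇒ v = √(2L/(ρ·S·CL))
v = √(2 × 46700 / (1.08 × 12.7 × 1.42)) = √4795 = 69.2 m/s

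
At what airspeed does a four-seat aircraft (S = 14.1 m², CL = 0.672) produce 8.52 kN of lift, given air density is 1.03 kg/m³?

L = ½ρv²S·CL ⇒ v = √(2L/(ρ·S·CL))
v = √(2 × 8520 / (1.03 × 14.1 × 0.672)) = √1746 = 41.8 m/s

v = 41.8 m/s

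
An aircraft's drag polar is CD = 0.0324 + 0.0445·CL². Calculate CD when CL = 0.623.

CD = 0.0497

CD = 0.0324 + 0.0445 × 0.623² = 0.0324 + 0.01727 = 0.0497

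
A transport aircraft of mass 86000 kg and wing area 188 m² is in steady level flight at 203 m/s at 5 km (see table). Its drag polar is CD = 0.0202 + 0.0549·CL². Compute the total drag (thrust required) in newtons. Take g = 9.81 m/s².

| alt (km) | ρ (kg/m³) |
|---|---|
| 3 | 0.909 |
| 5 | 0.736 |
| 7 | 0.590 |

At 5 km, from the table: ρ = 0.736 kg/m³.
Level flight ⇒ L = W = m·g = 86000 × 9.81 = 8.4366×10^5 N.
Dynamic pressure q = 0.5 × 0.736 × 203² = 15160 Pa.
CL = W/(q·S) = 8.4366×10^5 / (15160 × 188) = 0.2959.
CD = 0.0202 + 0.0549 × 0.2959² = 0.02501.
D = q·S·CD = 15160 × 188 × 0.02501 = 71300 N

D = 71300 N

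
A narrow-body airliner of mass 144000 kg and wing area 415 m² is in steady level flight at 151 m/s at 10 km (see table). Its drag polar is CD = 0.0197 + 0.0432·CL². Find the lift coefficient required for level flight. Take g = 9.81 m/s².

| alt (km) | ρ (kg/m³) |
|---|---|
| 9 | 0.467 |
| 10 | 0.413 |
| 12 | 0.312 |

At 10 km, from the table: ρ = 0.413 kg/m³.
In steady level flight, lift balances weight: W = mg = 144000 × 9.81 = 1.4126×10^6 N.
Dynamic pressure q = 0.5 × 0.413 × 151² = 4708 Pa.
CL = 2W/(ρv²S) = 2×1.4126×10^6/(0.413×151²×415) = 0.723.

CL = 0.723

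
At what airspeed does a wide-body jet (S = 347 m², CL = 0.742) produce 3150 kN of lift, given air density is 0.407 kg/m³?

v = 245 m/s

L = ½ρv²S·CL ⇒ v = √(2L/(ρ·S·CL))
v = √(2 × 3.15×10^6 / (0.407 × 347 × 0.742)) = √60120 = 245 m/s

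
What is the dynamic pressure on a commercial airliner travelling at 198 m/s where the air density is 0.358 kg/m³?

q = ½ρv² = ½ × 0.358 × 198² = 7020 Pa

q = 7020 Pa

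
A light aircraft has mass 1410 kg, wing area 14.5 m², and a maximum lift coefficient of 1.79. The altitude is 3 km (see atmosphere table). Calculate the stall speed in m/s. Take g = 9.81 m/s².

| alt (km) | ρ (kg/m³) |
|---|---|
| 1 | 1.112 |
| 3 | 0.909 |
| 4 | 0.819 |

At 3 km, from the table: ρ = 0.909 kg/m³.
Weight W = mg = 1410 × 9.81 = 13830 N.
From L = ½ρV²S·CL,max = W: V_stall = √(2W/(ρSCL,max)) = √(2·13830/(0.909·14.5·1.79))
V_stall = √1173 = 34.2 m/s

V_stall = 34.2 m/s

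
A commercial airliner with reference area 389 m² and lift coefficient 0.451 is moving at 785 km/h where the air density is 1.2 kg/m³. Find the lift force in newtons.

L = 5.01×10^6 N

Convert speed: v = 785 km/h ÷ 3.6 = 218.1 m/s.
Dynamic pressure q = ½ρv² = ½ × 1.2 × 218.1² = 28530 Pa.
L = q·S·CL = 28530 × 389 × 0.451 = 5.01×10^6 N ≈ 5010 kN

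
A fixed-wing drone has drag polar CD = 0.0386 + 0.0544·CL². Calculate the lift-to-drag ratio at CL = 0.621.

CD = 0.0386 + 0.0544 × 0.621² = 0.05958
L/D = CL/CD = 0.621 / 0.05958 = 10.4

L/D = 10.4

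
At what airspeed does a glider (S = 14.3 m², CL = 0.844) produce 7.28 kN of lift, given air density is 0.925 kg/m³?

L = ½ρv²S·CL ⇒ v = √(2L/(ρ·S·CL))
v = √(2 × 7280 / (0.925 × 14.3 × 0.844)) = √1304 = 36.1 m/s

v = 36.1 m/s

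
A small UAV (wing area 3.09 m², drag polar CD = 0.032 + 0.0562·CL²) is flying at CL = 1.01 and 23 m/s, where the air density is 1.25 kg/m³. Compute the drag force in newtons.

D = 91.3 N

CD = 0.032 + 0.0562 × 1.01² = 0.08933
D = ½ρv²S·CD = ½ × 1.25 × 23² × 3.09 × 0.08933 = 91.3 N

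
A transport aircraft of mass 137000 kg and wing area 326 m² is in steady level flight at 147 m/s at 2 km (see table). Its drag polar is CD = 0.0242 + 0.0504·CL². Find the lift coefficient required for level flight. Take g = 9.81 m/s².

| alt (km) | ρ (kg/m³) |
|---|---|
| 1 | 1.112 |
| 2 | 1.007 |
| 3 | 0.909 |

At 2 km, from the table: ρ = 1.007 kg/m³.
Weight W = mg = 137000 × 9.81 = 1.344×10^6 N; in level flight L = W.
q = ½ρv² = ½ × 1.007 × 147² = 10880 Pa.
CL = 2W/(ρv²S) = 2×1.344×10^6/(1.007×147²×326) = 0.3789.

CL = 0.379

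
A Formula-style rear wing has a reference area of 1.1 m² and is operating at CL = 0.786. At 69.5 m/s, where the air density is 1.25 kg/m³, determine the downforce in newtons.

Dynamic pressure q = ½ρv² = ½ × 1.25 × 69.5² = 3019 Pa.
L = q·S·CL = 3019 × 1.1 × 0.786 = 2610 N

L = 2610 N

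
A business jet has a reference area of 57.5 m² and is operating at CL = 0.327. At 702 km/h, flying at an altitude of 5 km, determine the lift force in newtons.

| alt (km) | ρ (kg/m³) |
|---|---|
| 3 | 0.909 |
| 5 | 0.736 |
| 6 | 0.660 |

L = 2.63×10^5 N

At 5 km, from the table: ρ = 0.736 kg/m³.
Convert speed: v = 702 km/h ÷ 3.6 = 195 m/s.
Dynamic pressure q = ½ρv² = ½ × 0.736 × 195² = 13990 Pa.
L = q·S·CL = 13990 × 57.5 × 0.327 = 2.63×10^5 N ≈ 263 kN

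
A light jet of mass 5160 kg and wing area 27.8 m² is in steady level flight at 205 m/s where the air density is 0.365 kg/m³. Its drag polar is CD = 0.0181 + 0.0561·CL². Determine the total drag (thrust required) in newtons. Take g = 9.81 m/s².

Weight W = mg = 5160 × 9.81 = 50620 N; in level flight L = W.
q = ½ρv² = ½ × 0.365 × 205² = 7670 Pa.
Required CL = L/(qS) = 50620/(7670·27.8) = 0.2374.
CD = 0.0181 + 0.0561 × 0.2374² = 0.02126.
D = q·S·CD = 7670 × 27.8 × 0.02126 = 4533 N

D = 4530 N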